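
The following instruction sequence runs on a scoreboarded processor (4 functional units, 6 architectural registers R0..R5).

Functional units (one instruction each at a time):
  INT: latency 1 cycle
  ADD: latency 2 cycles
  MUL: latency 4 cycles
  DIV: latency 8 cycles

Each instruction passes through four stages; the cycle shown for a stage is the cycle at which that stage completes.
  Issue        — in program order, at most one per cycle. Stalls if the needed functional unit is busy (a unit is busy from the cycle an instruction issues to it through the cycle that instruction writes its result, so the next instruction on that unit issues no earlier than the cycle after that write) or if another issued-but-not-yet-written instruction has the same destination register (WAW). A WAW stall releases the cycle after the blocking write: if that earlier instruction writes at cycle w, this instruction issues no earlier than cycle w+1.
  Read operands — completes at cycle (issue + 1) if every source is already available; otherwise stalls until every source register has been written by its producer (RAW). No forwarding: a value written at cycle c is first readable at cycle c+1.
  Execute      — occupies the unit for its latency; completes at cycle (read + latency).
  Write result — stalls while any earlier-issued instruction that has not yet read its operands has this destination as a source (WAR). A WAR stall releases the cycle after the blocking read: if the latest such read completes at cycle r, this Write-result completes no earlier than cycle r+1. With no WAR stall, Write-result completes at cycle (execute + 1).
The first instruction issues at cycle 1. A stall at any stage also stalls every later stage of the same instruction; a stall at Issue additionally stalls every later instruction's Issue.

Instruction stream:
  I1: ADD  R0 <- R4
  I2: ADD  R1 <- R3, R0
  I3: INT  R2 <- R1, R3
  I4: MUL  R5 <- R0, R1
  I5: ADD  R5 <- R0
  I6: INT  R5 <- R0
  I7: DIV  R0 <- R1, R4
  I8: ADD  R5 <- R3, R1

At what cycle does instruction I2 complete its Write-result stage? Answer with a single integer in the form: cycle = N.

t=1  issue I1 (ADD)
t=2  I1 read-ops
t=4  I1 finished on ADD
t=5  I1→R0
t=6  issue I2 (ADD)
t=7  I2 read-ops · issue I3 (INT)
t=8  issue I4 (MUL)
t=9  I2 finished on ADD
t=10  I2→R1
t=11  I3 read-ops · I4 read-ops
t=12  I3 finished on INT
t=13  I3→R2
t=15  I4 finished on MUL
t=16  I4→R5
t=17  issue I5 (ADD)
t=18  I5 read-ops
t=20  I5 finished on ADD
t=21  I5→R5
t=22  issue I6 (INT)
t=23  I6 read-ops · issue I7 (DIV)
t=24  I6 finished on INT · I7 read-ops
t=25  I6→R5
t=26  issue I8 (ADD)
t=27  I8 read-ops
t=29  I8 finished on ADD
t=30  I8→R5
t=32  I7 finished on DIV
t=33  I7→R0

cycle = 10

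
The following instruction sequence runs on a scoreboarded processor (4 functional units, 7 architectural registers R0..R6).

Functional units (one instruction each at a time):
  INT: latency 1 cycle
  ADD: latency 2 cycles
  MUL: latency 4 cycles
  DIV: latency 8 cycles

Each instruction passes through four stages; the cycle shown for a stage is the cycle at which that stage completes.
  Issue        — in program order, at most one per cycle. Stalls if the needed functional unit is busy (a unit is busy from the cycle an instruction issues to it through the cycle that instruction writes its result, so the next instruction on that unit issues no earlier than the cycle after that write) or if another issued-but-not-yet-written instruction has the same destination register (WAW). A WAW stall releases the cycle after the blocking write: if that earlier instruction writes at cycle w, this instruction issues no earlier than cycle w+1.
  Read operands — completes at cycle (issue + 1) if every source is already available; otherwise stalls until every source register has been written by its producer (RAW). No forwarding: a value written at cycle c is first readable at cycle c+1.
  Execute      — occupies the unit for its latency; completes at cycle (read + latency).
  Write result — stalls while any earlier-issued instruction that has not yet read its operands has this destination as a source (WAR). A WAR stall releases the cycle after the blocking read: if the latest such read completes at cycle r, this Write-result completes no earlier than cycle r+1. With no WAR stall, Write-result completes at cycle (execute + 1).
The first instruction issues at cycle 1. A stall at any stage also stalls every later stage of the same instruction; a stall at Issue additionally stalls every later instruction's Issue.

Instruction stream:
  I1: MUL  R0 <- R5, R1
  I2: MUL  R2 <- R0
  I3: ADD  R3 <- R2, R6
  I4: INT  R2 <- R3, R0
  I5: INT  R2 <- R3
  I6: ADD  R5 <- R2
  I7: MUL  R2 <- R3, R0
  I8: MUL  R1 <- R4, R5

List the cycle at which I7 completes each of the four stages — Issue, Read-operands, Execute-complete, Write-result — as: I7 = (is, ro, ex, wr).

[I1] 1/2/6/7
[I2] 8/9/13/14  (struct: MUL busy until I1 writes@7)
[I3] 9/15/17/18  (RAW R2: wait I2 write@14)
[I4] 15/19/20/21  (WAW R2: wait I2 write@14; RAW R3: wait I3 write@18)
[I5] 22/23/24/25  (struct: INT busy until I4 writes@21)
[I6] 23/26/28/29  (RAW R2: wait I5 write@25)
[I7] 26/27/31/32  (WAW R2: wait I5 write@25)
[I8] 33/34/38/39  (struct: MUL busy until I7 writes@32)

I7 = (26, 27, 31, 32)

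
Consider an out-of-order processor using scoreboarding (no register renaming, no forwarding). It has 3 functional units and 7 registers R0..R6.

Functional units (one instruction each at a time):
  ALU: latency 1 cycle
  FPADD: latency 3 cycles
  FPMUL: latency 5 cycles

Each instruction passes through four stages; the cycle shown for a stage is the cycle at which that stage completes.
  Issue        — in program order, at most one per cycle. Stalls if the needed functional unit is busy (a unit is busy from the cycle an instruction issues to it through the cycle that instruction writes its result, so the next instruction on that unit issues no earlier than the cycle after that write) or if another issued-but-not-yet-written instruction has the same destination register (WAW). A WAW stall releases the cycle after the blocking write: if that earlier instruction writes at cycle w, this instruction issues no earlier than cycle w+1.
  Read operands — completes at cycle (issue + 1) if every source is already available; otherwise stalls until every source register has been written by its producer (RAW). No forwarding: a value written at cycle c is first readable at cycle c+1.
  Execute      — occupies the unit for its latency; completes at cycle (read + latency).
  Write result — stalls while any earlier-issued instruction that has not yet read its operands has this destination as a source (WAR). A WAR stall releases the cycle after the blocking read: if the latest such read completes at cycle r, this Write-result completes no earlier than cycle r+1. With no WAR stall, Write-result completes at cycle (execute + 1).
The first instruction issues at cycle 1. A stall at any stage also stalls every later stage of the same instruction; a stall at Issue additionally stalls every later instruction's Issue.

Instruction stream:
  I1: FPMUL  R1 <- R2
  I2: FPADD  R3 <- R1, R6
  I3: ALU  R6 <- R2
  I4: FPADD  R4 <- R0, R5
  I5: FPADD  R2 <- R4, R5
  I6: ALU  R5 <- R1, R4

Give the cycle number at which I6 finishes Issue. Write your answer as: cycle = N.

cycle = 21

t=1  issue I1 (FPMUL)
t=2  I1 read-ops · issue I2 (FPADD)
t=3  issue I3 (ALU)
t=4  I3 read-ops
t=5  I3 finished on ALU
t=7  I1 finished on FPMUL
t=8  I1→R1
t=9  I2 read-ops
t=10  I3→R6
t=12  I2 finished on FPADD
t=13  I2→R3
t=14  issue I4 (FPADD)
t=15  I4 read-ops
t=18  I4 finished on FPADD
t=19  I4→R4
t=20  issue I5 (FPADD)
t=21  I5 read-ops · issue I6 (ALU)
t=22  I6 read-ops
t=23  I6 finished on ALU
t=24  I5 finished on FPADD · I6→R5
t=25  I5→R2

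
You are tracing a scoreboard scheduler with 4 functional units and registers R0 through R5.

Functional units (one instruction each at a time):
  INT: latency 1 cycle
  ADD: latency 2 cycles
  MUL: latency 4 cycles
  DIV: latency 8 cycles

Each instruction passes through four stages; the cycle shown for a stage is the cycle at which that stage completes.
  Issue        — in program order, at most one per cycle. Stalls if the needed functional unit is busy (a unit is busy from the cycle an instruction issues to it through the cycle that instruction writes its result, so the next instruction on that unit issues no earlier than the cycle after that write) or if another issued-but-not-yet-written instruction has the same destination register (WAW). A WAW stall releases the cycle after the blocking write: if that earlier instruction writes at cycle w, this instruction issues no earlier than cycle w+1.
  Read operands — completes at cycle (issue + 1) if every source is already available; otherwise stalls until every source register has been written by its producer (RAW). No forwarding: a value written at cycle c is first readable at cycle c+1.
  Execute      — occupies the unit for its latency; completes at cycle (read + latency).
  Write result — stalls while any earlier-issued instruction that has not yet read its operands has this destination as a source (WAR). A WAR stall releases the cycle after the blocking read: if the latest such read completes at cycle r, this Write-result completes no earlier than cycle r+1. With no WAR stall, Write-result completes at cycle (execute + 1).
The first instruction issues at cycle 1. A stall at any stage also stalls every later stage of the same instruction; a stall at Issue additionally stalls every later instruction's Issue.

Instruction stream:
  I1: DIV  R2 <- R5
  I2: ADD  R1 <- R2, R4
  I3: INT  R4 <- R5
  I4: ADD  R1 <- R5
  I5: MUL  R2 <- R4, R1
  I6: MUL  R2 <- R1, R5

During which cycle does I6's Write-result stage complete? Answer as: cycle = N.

cycle = 33

  I1 | 1 | 2 | 10 | 11
  I2 | 2 | 12 | 14 | 15   RAW R2: wait I1 write@11
  I3 | 3 | 4 | 5 | 13   WAR R4: wait I2 read@12
  I4 | 16 | 17 | 19 | 20   struct: ADD busy until I2 writes@15
  I5 | 17 | 21 | 25 | 26   RAW R1: wait I4 write@20
  I6 | 27 | 28 | 32 | 33   struct: MUL busy until I5 writes@26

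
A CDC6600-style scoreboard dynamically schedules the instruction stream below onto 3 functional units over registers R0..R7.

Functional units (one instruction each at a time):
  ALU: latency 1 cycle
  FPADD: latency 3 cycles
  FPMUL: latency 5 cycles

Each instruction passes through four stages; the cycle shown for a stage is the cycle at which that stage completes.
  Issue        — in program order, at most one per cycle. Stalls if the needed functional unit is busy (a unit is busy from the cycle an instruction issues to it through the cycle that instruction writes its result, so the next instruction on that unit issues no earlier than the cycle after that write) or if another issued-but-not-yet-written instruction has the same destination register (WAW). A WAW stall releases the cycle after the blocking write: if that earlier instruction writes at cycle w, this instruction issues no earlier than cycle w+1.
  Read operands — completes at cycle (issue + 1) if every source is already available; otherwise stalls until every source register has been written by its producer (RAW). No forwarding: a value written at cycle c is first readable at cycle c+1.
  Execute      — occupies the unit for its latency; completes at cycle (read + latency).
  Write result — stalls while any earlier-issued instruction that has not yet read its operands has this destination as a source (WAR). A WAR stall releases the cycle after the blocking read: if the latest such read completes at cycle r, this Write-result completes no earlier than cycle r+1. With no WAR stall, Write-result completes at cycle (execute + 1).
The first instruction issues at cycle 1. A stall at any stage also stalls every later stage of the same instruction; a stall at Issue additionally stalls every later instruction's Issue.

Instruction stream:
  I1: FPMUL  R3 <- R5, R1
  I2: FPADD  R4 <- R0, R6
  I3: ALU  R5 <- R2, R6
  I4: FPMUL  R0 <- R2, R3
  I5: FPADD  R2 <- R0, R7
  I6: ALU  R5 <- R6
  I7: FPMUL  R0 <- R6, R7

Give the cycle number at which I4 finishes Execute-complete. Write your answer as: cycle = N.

cycle = 15

I1: IS=1 RO=2 EX=7 WR=8
I2: IS=2 RO=3 EX=6 WR=7
I3: IS=3 RO=4 EX=5 WR=6
I4: IS=9 RO=10 EX=15 WR=16  [struct: FPMUL busy until I1 writes@8]
I5: IS=10 RO=17 EX=20 WR=21  [RAW R0: wait I4 write@16]
I6: IS=11 RO=12 EX=13 WR=14
I7: IS=17 RO=18 EX=23 WR=24  [struct: FPMUL busy until I4 writes@16]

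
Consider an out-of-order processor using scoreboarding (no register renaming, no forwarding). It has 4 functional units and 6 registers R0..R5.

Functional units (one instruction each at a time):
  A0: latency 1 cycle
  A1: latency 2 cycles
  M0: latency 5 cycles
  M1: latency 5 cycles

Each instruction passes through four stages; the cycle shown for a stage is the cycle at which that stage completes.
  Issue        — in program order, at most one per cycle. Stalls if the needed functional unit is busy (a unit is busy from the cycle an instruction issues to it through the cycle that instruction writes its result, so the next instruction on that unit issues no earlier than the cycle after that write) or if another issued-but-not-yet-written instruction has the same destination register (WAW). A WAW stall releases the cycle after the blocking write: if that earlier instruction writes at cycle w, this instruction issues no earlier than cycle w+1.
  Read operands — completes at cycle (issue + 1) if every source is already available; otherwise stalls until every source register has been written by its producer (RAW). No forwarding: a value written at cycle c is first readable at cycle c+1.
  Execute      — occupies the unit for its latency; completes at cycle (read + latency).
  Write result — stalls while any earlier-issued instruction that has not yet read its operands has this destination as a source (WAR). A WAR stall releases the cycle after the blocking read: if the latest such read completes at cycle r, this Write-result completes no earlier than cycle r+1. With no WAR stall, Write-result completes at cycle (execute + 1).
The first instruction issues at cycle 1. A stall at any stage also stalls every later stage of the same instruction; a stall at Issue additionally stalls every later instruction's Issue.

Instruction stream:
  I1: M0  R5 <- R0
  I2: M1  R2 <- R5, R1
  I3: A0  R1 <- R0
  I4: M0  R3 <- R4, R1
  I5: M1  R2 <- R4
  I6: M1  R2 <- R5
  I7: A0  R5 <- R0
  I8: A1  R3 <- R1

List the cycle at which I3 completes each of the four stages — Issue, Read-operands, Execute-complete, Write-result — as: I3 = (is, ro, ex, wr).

c1: I1 dispatched to M0
c2: I1 operands ready · I2 dispatched to M1
c3: I3 dispatched to A0
c4: I3 operands ready
c5: I3 complete
c7: I1 complete
c8: R5←I1
c9: I2 operands ready · I4 dispatched to M0
c10: R1←I3
c11: I4 operands ready
c14: I2 complete
c15: R2←I2
c16: I4 complete · I5 dispatched to M1
c17: R3←I4 · I5 operands ready
c22: I5 complete
c23: R2←I5
c24: I6 dispatched to M1
c25: I6 operands ready · I7 dispatched to A0
c26: I7 operands ready · I8 dispatched to A1
c27: I7 complete · I8 operands ready
c28: R5←I7
c29: I8 complete
c30: I6 complete · R3←I8
c31: R2←I6

I3 = (3, 4, 5, 10)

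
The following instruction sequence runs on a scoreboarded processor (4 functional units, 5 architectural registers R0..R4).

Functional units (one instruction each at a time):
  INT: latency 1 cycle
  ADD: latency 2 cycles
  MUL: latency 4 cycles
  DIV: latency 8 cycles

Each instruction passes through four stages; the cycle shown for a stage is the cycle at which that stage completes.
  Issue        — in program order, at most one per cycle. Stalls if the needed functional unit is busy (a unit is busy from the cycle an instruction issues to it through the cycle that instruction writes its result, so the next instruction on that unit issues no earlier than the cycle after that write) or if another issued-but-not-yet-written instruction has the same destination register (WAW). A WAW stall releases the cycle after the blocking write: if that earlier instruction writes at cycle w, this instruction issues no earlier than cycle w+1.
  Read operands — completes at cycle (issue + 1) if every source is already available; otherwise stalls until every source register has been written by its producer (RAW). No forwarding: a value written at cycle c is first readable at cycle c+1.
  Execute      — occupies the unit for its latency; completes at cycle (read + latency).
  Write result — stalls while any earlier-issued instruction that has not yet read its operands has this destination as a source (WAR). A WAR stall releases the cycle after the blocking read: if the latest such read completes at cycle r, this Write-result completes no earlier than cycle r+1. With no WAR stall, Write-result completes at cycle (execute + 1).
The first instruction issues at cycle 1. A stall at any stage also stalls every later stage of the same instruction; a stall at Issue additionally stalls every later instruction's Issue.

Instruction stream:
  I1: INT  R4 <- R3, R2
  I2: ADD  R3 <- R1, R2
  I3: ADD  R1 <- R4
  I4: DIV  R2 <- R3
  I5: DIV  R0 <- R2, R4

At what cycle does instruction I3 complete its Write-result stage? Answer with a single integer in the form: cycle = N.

I1: IS=1 RO=2 EX=3 WR=4
I2: IS=2 RO=3 EX=5 WR=6
I3: IS=7 RO=8 EX=10 WR=11  [struct: ADD busy until I2 writes@6]
I4: IS=8 RO=9 EX=17 WR=18
I5: IS=19 RO=20 EX=28 WR=29  [struct: DIV busy until I4 writes@18]

cycle = 11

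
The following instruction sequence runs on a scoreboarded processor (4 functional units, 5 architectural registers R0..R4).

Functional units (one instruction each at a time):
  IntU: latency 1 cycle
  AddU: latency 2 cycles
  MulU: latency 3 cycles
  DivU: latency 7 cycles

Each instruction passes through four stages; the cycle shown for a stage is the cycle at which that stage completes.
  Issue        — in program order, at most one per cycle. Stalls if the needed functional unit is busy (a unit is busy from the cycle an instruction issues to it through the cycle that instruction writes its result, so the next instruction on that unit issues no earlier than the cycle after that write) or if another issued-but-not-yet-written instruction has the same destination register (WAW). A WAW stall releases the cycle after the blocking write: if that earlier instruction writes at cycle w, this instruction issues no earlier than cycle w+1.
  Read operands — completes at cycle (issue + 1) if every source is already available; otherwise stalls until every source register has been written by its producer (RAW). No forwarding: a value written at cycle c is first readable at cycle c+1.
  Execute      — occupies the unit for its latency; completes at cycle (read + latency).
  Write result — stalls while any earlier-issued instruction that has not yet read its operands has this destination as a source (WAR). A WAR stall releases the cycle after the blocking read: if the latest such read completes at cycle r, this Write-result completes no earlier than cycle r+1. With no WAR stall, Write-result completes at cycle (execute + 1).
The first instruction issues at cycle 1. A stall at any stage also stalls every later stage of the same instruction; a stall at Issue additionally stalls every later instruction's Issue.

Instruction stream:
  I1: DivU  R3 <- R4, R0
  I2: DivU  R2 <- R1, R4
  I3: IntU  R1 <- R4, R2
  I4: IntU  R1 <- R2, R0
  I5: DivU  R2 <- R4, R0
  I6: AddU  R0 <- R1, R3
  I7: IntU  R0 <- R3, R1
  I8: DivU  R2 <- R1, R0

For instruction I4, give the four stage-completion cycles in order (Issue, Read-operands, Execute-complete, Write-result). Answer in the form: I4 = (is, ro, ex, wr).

I4 = (24, 25, 26, 27)

[I1] 1/2/9/10
[I2] 11/12/19/20  (struct: DivU busy until I1 writes@10)
[I3] 12/21/22/23  (RAW R2: wait I2 write@20)
[I4] 24/25/26/27  (struct: IntU busy until I3 writes@23)
[I5] 25/26/33/34
[I6] 26/28/30/31  (RAW R1: wait I4 write@27)
[I7] 32/33/34/35  (WAW R0: wait I6 write@31)
[I8] 35/36/43/44  (struct: DivU busy until I5 writes@34)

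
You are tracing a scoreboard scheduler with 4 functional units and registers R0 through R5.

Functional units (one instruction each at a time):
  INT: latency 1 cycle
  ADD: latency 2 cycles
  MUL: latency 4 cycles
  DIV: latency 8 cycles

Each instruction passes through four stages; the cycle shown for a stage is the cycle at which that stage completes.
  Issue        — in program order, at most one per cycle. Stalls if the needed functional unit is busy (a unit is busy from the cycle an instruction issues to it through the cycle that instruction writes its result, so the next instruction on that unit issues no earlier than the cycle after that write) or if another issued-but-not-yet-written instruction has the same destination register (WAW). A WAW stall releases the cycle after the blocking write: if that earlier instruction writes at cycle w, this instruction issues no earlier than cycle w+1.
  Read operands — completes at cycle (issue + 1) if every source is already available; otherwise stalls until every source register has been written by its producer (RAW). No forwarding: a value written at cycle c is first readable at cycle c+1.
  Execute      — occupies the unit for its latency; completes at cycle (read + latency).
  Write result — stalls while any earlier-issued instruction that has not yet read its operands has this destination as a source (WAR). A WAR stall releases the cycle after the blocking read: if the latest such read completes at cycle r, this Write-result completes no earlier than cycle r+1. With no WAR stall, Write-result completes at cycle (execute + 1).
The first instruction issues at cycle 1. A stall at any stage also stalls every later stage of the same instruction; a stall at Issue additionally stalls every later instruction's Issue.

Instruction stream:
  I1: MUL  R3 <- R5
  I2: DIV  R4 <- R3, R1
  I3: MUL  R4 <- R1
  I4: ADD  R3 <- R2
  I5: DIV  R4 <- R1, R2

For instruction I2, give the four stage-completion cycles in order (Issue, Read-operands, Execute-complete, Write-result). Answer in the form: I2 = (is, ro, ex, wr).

I2 = (2, 8, 16, 17)

I1: IS=1 RO=2 EX=6 WR=7
I2: IS=2 RO=8 EX=16 WR=17  [RAW R3: wait I1 write@7]
I3: IS=18 RO=19 EX=23 WR=24  [WAW R4: wait I2 write@17]
I4: IS=19 RO=20 EX=22 WR=23
I5: IS=25 RO=26 EX=34 WR=35  [WAW R4: wait I3 write@24]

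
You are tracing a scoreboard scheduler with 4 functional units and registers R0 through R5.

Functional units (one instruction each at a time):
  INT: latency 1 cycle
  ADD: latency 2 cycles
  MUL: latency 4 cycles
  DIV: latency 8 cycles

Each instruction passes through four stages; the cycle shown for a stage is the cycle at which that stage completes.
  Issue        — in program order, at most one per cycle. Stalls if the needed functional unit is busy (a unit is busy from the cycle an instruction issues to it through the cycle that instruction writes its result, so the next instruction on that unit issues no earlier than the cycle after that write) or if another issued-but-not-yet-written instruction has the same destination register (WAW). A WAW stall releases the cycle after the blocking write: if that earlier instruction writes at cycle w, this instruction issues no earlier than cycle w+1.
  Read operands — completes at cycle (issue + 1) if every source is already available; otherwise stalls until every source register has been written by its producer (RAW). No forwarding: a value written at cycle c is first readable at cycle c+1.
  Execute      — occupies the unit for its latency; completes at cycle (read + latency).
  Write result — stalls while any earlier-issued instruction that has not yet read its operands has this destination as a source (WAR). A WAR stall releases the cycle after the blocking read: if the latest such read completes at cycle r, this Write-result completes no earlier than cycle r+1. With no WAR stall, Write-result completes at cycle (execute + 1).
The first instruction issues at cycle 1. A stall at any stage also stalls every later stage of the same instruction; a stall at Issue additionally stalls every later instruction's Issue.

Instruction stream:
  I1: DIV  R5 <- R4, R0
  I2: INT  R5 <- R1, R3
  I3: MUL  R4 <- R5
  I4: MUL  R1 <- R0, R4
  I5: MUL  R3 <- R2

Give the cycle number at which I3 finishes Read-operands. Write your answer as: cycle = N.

[I1] 1/2/10/11
[I2] 12/13/14/15  (WAW R5: wait I1 write@11)
[I3] 13/16/20/21  (RAW R5: wait I2 write@15)
[I4] 22/23/27/28  (struct: MUL busy until I3 writes@21)
[I5] 29/30/34/35  (struct: MUL busy until I4 writes@28)

cycle = 16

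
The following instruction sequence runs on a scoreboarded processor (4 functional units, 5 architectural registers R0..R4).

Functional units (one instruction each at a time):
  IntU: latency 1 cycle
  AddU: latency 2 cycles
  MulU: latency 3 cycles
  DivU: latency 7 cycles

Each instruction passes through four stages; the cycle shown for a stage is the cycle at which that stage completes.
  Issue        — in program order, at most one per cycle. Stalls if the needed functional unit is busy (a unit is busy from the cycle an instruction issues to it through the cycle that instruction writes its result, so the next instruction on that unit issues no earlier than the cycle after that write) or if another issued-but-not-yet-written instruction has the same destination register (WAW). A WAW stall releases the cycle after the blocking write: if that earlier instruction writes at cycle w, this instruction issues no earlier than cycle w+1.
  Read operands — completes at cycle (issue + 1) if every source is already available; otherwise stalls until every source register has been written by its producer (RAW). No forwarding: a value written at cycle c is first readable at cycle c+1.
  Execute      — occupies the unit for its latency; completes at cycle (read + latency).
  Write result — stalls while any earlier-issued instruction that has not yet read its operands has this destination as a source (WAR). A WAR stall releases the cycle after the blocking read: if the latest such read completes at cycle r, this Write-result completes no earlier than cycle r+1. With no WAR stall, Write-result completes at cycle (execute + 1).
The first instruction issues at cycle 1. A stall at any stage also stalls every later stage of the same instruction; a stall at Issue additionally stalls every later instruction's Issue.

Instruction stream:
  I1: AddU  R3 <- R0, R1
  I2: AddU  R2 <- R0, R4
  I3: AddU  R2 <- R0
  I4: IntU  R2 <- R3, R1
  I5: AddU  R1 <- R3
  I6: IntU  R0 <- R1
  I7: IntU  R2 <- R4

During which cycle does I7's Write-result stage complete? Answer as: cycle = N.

cycle 1: I1→AddU
cycle 2: I1 RO
cycle 4: I1 EX
cycle 5: I1 WR R3
cycle 6: I2→AddU
cycle 7: I2 RO
cycle 9: I2 EX
cycle 10: I2 WR R2
cycle 11: I3→AddU
cycle 12: I3 RO
cycle 14: I3 EX
cycle 15: I3 WR R2
cycle 16: I4→IntU
cycle 17: I4 RO, I5→AddU
cycle 18: I4 EX, I5 RO
cycle 19: I4 WR R2
cycle 20: I5 EX, I6→IntU
cycle 21: I5 WR R1
cycle 22: I6 RO
cycle 23: I6 EX
cycle 24: I6 WR R0
cycle 25: I7→IntU
cycle 26: I7 RO
cycle 27: I7 EX
cycle 28: I7 WR R2

cycle = 28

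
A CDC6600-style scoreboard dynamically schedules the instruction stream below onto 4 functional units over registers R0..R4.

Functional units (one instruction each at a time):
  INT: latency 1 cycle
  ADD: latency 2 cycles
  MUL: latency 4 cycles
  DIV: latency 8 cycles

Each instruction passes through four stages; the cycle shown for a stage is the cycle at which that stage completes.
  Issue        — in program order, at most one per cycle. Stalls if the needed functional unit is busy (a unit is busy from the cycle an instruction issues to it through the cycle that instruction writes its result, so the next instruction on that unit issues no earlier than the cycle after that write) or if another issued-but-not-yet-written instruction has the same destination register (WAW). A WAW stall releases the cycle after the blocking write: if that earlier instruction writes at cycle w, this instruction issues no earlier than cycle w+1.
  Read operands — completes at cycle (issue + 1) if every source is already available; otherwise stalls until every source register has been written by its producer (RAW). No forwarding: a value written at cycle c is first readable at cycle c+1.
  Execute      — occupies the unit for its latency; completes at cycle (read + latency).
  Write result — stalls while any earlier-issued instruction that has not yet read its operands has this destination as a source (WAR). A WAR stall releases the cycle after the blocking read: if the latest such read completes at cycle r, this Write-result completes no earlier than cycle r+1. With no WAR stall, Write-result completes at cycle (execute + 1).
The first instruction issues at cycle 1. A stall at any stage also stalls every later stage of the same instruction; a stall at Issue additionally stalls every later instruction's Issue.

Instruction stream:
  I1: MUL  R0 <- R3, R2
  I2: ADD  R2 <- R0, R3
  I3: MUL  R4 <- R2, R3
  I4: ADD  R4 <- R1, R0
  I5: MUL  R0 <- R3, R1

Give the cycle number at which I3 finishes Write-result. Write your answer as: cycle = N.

cycle = 17

1) issue 1, read 2, done 6, write 7
2) issue 2, read 8, done 10, write 11  <RAW R0: wait I1 write@7>
3) issue 8, read 12, done 16, write 17  <struct: MUL busy until I1 writes@7 / RAW R2: wait I2 write@11>
4) issue 18, read 19, done 21, write 22  <WAW R4: wait I3 write@17>
5) issue 19, read 20, done 24, write 25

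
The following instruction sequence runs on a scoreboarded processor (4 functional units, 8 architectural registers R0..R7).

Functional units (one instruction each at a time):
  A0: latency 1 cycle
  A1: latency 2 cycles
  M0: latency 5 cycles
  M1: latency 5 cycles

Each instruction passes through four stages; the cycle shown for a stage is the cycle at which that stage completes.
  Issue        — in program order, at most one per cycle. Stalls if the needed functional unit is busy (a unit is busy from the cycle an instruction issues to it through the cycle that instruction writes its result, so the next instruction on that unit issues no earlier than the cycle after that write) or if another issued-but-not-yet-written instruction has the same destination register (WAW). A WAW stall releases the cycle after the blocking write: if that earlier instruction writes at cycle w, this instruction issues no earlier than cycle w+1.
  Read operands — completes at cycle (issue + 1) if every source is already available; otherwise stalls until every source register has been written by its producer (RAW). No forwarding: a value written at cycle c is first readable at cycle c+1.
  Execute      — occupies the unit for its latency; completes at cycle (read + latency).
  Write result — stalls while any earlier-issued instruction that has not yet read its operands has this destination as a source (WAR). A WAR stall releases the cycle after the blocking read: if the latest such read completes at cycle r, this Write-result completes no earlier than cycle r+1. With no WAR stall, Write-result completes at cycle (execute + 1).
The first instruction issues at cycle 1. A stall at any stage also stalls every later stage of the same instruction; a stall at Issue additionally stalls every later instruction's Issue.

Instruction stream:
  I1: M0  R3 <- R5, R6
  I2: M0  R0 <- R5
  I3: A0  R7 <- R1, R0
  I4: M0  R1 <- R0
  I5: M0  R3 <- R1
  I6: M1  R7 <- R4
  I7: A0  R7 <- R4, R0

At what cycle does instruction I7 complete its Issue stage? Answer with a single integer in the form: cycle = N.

cycle = 34

[I1] 1/2/7/8
[I2] 9/10/15/16  (struct: M0 busy until I1 writes@8)
[I3] 10/17/18/19  (RAW R0: wait I2 write@16)
[I4] 17/18/23/24  (struct: M0 busy until I2 writes@16)
[I5] 25/26/31/32  (struct: M0 busy until I4 writes@24)
[I6] 26/27/32/33
[I7] 34/35/36/37  (WAW R7: wait I6 write@33)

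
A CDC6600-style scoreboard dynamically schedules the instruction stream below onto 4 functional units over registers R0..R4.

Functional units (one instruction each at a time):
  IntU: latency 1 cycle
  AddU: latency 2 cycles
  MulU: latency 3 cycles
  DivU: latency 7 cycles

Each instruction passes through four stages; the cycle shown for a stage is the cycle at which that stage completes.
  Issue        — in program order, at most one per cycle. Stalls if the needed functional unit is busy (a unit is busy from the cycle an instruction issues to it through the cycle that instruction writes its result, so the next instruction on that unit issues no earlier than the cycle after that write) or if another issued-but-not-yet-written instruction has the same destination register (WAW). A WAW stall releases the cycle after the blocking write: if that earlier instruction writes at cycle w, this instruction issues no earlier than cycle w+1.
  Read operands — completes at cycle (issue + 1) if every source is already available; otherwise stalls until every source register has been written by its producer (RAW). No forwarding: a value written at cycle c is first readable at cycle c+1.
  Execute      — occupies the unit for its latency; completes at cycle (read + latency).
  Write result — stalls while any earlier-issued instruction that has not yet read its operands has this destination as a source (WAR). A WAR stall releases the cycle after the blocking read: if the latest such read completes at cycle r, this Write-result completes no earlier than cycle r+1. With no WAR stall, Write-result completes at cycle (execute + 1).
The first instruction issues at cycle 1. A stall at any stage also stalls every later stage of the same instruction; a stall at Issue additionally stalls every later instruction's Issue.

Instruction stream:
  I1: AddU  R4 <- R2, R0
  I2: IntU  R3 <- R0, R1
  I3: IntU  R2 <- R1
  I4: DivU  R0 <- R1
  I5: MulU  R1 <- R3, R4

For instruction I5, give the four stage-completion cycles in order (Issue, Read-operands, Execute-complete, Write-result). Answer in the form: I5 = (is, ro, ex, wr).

cycle 1: I1→AddU
cycle 2: I1 RO · I2→IntU
cycle 3: I2 RO
cycle 4: I1 EX · I2 EX
cycle 5: I1 WR R4 · I2 WR R3
cycle 6: I3→IntU
cycle 7: I3 RO · I4→DivU
cycle 8: I3 EX · I4 RO · I5→MulU
cycle 9: I3 WR R2 · I5 RO
cycle 12: I5 EX
cycle 13: I5 WR R1
cycle 15: I4 EX
cycle 16: I4 WR R0

I5 = (8, 9, 12, 13)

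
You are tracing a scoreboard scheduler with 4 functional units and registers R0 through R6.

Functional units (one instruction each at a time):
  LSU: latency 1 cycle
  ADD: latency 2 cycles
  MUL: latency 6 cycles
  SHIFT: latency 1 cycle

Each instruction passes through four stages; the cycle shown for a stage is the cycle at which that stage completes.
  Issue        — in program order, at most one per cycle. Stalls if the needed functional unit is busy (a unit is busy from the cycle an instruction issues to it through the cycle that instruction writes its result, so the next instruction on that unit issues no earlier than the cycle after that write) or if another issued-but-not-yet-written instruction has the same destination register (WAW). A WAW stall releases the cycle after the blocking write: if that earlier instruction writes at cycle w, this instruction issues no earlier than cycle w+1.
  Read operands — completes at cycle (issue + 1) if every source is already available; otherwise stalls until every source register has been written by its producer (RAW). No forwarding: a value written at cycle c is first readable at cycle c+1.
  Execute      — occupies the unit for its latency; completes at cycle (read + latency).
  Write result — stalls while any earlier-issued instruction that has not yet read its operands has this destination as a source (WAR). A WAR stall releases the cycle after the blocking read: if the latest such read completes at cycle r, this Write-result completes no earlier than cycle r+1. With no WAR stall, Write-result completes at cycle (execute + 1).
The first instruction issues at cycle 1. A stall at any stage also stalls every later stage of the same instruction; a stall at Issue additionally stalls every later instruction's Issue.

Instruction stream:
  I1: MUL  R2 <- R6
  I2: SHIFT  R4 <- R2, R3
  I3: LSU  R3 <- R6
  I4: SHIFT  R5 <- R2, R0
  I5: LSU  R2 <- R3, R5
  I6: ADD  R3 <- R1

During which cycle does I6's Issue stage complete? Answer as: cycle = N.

cycle = 15

t=1  issue I1 (MUL)
t=2  I1 read-ops; issue I2 (SHIFT)
t=3  issue I3 (LSU)
t=4  I3 read-ops
t=5  I3 finished on LSU
t=8  I1 finished on MUL
t=9  I1→R2
t=10  I2 read-ops
t=11  I2 finished on SHIFT; I3→R3
t=12  I2→R4
t=13  issue I4 (SHIFT)
t=14  I4 read-ops; issue I5 (LSU)
t=15  I4 finished on SHIFT; issue I6 (ADD)
t=16  I4→R5; I6 read-ops
t=17  I5 read-ops
t=18  I5 finished on LSU; I6 finished on ADD
t=19  I5→R2; I6→R3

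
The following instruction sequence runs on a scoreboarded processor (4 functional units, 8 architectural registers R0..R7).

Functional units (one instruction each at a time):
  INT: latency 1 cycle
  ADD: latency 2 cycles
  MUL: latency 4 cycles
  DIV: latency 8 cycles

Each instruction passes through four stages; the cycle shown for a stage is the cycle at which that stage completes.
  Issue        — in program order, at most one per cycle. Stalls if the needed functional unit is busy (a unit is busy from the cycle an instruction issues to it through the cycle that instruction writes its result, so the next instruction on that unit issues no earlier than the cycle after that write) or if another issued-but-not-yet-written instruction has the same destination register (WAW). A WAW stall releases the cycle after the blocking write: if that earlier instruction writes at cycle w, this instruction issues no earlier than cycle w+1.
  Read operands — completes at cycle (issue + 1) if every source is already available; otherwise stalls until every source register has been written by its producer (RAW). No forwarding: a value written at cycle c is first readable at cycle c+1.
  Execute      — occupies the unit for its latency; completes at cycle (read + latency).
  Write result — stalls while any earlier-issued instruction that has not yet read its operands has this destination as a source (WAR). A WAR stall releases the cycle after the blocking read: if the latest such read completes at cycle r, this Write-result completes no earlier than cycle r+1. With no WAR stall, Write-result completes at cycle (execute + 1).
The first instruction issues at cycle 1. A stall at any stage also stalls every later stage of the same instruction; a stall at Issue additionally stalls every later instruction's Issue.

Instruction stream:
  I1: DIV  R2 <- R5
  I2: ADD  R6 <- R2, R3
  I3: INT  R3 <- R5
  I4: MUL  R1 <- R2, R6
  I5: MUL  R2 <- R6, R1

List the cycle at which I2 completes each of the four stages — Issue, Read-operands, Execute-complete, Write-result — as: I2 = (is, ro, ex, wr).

c1: I1→DIV
c2: I1 RO · I2→ADD
c3: I3→INT
c4: I3 RO · I4→MUL
c5: I3 EX
c10: I1 EX
c11: I1 WR R2
c12: I2 RO
c13: I3 WR R3
c14: I2 EX
c15: I2 WR R6
c16: I4 RO
c20: I4 EX
c21: I4 WR R1
c22: I5→MUL
c23: I5 RO
c27: I5 EX
c28: I5 WR R2

I2 = (2, 12, 14, 15)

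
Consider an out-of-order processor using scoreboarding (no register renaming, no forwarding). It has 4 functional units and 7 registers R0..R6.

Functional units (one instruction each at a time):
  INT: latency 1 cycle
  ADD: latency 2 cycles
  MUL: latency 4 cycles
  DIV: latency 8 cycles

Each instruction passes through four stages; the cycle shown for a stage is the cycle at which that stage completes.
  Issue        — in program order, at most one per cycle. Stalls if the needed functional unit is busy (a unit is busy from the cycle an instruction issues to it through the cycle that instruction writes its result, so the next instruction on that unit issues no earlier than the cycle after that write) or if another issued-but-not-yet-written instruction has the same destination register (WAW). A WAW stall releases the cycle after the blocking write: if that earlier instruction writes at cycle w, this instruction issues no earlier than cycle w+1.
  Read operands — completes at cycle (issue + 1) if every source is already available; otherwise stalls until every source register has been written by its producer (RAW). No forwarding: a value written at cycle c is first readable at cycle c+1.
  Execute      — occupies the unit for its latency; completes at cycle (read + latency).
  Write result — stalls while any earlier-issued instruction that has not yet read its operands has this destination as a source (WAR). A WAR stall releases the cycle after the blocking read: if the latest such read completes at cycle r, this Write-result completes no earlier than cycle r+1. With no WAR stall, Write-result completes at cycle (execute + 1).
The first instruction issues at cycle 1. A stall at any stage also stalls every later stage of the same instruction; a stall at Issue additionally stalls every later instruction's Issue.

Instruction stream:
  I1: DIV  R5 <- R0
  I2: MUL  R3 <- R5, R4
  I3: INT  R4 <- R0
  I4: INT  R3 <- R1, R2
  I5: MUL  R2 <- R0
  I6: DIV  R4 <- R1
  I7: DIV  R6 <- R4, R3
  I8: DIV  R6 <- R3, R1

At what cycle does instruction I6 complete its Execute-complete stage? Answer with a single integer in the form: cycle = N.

cycle = 29

I1: IS=1 RO=2 EX=10 WR=11
I2: IS=2 RO=12 EX=16 WR=17  [RAW R5: wait I1 write@11]
I3: IS=3 RO=4 EX=5 WR=13  [WAR R4: wait I2 read@12]
I4: IS=18 RO=19 EX=20 WR=21  [WAW R3: wait I2 write@17]
I5: IS=19 RO=20 EX=24 WR=25
I6: IS=20 RO=21 EX=29 WR=30
I7: IS=31 RO=32 EX=40 WR=41  [struct: DIV busy until I6 writes@30]
I8: IS=42 RO=43 EX=51 WR=52  [struct: DIV busy until I7 writes@41]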